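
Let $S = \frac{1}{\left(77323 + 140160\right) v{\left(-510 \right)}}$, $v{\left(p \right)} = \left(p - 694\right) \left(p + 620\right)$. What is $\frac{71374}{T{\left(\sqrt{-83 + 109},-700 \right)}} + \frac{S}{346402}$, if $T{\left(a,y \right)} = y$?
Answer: $- \frac{5086708831165271469}{49887860871125200} \approx -101.96$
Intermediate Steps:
$v{\left(p \right)} = \left(-694 + p\right) \left(620 + p\right)$
$S = - \frac{1}{28803448520}$ ($S = \frac{1}{\left(77323 + 140160\right) \left(-430280 + \left(-510\right)^{2} - -37740\right)} = \frac{1}{217483 \left(-430280 + 260100 + 37740\right)} = \frac{1}{217483 \left(-132440\right)} = \frac{1}{217483} \left(- \frac{1}{132440}\right) = - \frac{1}{28803448520} \approx -3.4718 \cdot 10^{-11}$)
$\frac{71374}{T{\left(\sqrt{-83 + 109},-700 \right)}} + \frac{S}{346402} = \frac{71374}{-700} - \frac{1}{28803448520 \cdot 346402} = 71374 \left(- \frac{1}{700}\right) - \frac{1}{9977572174225040} = - \frac{35687}{350} - \frac{1}{9977572174225040} = - \frac{5086708831165271469}{49887860871125200}$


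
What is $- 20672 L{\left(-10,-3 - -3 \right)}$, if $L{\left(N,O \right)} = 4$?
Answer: $-82688$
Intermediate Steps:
$- 20672 L{\left(-10,-3 - -3 \right)} = \left(-20672\right) 4 = -82688$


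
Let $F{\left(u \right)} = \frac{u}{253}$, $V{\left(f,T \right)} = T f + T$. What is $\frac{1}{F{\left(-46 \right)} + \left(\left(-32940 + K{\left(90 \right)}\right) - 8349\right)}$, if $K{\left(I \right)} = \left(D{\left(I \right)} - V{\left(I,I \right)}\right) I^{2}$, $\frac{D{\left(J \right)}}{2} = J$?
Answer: $- \frac{11}{714145181} \approx -1.5403 \cdot 10^{-8}$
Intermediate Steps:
$V{\left(f,T \right)} = T + T f$
$D{\left(J \right)} = 2 J$
$F{\left(u \right)} = \frac{u}{253}$ ($F{\left(u \right)} = u \frac{1}{253} = \frac{u}{253}$)
$K{\left(I \right)} = I^{2} \left(2 I - I \left(1 + I\right)\right)$ ($K{\left(I \right)} = \left(2 I - I \left(1 + I\right)\right) I^{2} = I^{2} \left(2 I - I \left(1 + I\right)\right)$)
$\frac{1}{F{\left(-46 \right)} + \left(\left(-32940 + K{\left(90 \right)}\right) - 8349\right)} = \frac{1}{\frac{1}{253} \left(-46\right) + \left(\left(-32940 + 90^{3} \left(1 - 90\right)\right) - 8349\right)} = \frac{1}{- \frac{2}{11} + \left(\left(-32940 + 729000 \left(1 - 90\right)\right) - 8349\right)} = \frac{1}{- \frac{2}{11} + \left(\left(-32940 + 729000 \left(-89\right)\right) - 8349\right)} = \frac{1}{- \frac{2}{11} - 64922289} = \frac{1}{- \frac{714145181}{11}} = - \frac{11}{714145181}$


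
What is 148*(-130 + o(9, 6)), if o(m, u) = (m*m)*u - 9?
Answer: 51356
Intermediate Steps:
o(m, u) = -9 + u*m² (o(m, u) = m²*u - 9 = u*m² - 9 = -9 + u*m²)
148*(-130 + o(9, 6)) = 148*(-130 + (-9 + 6*9²)) = 148*(-130 + (-9 + 6*81)) = 148*(-130 + (-9 + 486)) = 148*(-130 + 477) = 148*347 = 51356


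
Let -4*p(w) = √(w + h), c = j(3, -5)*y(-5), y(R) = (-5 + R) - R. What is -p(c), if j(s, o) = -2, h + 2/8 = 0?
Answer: √39/8 ≈ 0.78062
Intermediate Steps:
h = -¼ (h = -¼ + 0 = -¼ ≈ -0.25000)
y(R) = -5
c = 10 (c = -2*(-5) = 10)
p(w) = -√(-¼ + w)/4 (p(w) = -√(w - ¼)/4 = -√(-¼ + w)/4)
-p(c) = -(-1)*√(-1 + 4*10)/8 = -(-1)*√(-1 + 40)/8 = -(-1)*√39/8 = √39/8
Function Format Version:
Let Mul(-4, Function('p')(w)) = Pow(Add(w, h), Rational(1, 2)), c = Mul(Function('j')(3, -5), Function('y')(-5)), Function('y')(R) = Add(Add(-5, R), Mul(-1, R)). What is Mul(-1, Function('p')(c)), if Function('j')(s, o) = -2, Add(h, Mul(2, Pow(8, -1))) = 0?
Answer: Mul(Rational(1, 8), Pow(39, Rational(1, 2))) ≈ 0.78062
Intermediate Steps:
h = Rational(-1, 4) (h = Add(Rational(-1, 4), 0) = Rational(-1, 4) ≈ -0.25000)
Function('y')(R) = -5
c = 10 (c = Mul(-2, -5) = 10)
Function('p')(w) = Mul(Rational(-1, 4), Pow(Add(Rational(-1, 4), w), Rational(1, 2))) (Function('p')(w) = Mul(Rational(-1, 4), Pow(Add(w, Rational(-1, 4)), Rational(1, 2))) = Mul(Rational(-1, 4), Pow(Add(Rational(-1, 4), w), Rational(1, 2))))
Mul(-1, Function('p')(c)) = Mul(-1, Mul(Rational(-1, 8), Pow(Add(-1, Mul(4, 10)), Rational(1, 2)))) = Mul(-1, Mul(Rational(-1, 8), Pow(Add(-1, 40), Rational(1, 2)))) = Mul(-1, Mul(Rational(-1, 8), Pow(39, Rational(1, 2)))) = Mul(Rational(1, 8), Pow(39, Rational(1, 2)))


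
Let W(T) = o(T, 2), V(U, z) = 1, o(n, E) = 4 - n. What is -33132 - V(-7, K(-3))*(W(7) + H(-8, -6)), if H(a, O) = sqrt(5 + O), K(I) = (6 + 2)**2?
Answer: -33129 - I ≈ -33129.0 - 1.0*I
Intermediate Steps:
K(I) = 64 (K(I) = 8**2 = 64)
W(T) = 4 - T
-33132 - V(-7, K(-3))*(W(7) + H(-8, -6)) = -33132 - ((4 - 1*7) + sqrt(5 - 6)) = -33132 - ((4 - 7) + sqrt(-1)) = -33132 - (-3 + I) = -33132 + (3 - I) = -33129 - I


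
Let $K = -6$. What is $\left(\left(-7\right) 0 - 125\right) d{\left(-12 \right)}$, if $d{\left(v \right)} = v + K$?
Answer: $2250$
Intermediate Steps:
$d{\left(v \right)} = -6 + v$ ($d{\left(v \right)} = v - 6 = -6 + v$)
$\left(\left(-7\right) 0 - 125\right) d{\left(-12 \right)} = \left(\left(-7\right) 0 - 125\right) \left(-6 - 12\right) = \left(0 - 125\right) \left(-18\right) = \left(-125\right) \left(-18\right) = 2250$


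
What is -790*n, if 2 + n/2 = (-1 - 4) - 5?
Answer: 18960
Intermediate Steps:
n = -24 (n = -4 + 2*((-1 - 4) - 5) = -4 + 2*(-5 - 5) = -4 + 2*(-10) = -4 - 20 = -24)
-790*n = -790*(-24) = 18960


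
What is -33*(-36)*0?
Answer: 0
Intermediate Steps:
-33*(-36)*0 = 1188*0 = 0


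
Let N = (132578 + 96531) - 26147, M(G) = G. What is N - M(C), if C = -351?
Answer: 203313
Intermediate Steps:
N = 202962 (N = 229109 - 26147 = 202962)
N - M(C) = 202962 - 1*(-351) = 202962 + 351 = 203313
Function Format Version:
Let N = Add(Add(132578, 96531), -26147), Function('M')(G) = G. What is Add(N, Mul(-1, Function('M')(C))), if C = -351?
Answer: 203313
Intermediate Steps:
N = 202962 (N = Add(229109, -26147) = 202962)
Add(N, Mul(-1, Function('M')(C))) = Add(202962, Mul(-1, -351)) = Add(202962, 351) = 203313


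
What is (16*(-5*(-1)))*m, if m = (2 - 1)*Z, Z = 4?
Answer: 320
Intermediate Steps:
m = 4 (m = (2 - 1)*4 = 1*4 = 4)
(16*(-5*(-1)))*m = (16*(-5*(-1)))*4 = (16*5)*4 = 80*4 = 320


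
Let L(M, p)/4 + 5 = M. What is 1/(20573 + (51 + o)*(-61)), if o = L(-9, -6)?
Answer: 1/20878 ≈ 4.7897e-5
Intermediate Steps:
L(M, p) = -20 + 4*M
o = -56 (o = -20 + 4*(-9) = -20 - 36 = -56)
1/(20573 + (51 + o)*(-61)) = 1/(20573 + (51 - 56)*(-61)) = 1/(20573 - 5*(-61)) = 1/(20573 + 305) = 1/20878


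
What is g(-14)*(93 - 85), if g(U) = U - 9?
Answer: -184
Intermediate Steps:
g(U) = -9 + U
g(-14)*(93 - 85) = (-9 - 14)*(93 - 85) = -23*8 = -184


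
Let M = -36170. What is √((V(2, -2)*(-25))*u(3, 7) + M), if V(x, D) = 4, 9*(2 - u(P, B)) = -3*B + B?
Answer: I*√328730/3 ≈ 191.12*I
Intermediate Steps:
u(P, B) = 2 + 2*B/9 (u(P, B) = 2 - (-3*B + B)/9 = 2 - (-2)*B/9 = 2 + 2*B/9)
√((V(2, -2)*(-25))*u(3, 7) + M) = √((4*(-25))*(2 + (2/9)*7) - 36170) = √(-100*(2 + 14/9) - 36170) = √(-100*32/9 - 36170) = √(-3200/9 - 36170) = √(-328730/9) = I*√328730/3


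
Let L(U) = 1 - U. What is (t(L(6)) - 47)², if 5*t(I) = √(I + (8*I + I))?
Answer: (47 - I*√2)² ≈ 2207.0 - 132.94*I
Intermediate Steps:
t(I) = √10*√I/5 (t(I) = √(I + (8*I + I))/5 = √(I + 9*I)/5 = √(10*I)/5 = (√10*√I)/5 = √10*√I/5)
(t(L(6)) - 47)² = (√10*√(1 - 1*6)/5 - 47)² = (√10*√(1 - 6)/5 - 47)² = (√10*√(-5)/5 - 47)² = (√10*(I*√5)/5 - 47)² = (I*√2 - 47)² = (-47 + I*√2)²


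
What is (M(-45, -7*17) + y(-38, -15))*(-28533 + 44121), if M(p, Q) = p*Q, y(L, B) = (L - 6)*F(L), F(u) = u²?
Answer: -906925428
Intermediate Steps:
y(L, B) = L²*(-6 + L) (y(L, B) = (L - 6)*L² = (-6 + L)*L² = L²*(-6 + L))
M(p, Q) = Q*p
(M(-45, -7*17) + y(-38, -15))*(-28533 + 44121) = (-7*17*(-45) + (-38)²*(-6 - 38))*(-28533 + 44121) = (-119*(-45) + 1444*(-44))*15588 = (5355 - 63536)*15588 = -58181*15588 = -906925428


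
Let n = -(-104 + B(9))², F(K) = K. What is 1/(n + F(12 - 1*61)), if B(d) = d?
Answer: -1/9074 ≈ -0.00011021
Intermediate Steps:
n = -9025 (n = -(-104 + 9)² = -1*(-95)² = -1*9025 = -9025)
1/(n + F(12 - 1*61)) = 1/(-9025 + (12 - 1*61)) = 1/(-9025 + (12 - 61)) = 1/(-9025 - 49) = 1/(-9074) = -1/9074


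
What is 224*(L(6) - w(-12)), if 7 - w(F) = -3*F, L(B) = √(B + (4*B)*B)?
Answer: 6496 + 1120*√6 ≈ 9239.4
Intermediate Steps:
L(B) = √(B + 4*B²)
w(F) = 7 + 3*F (w(F) = 7 - (-3)*F = 7 + 3*F)
224*(L(6) - w(-12)) = 224*(√(6*(1 + 4*6)) - (7 + 3*(-12))) = 224*(√(6*(1 + 24)) - (7 - 36)) = 224*(√(6*25) - 1*(-29)) = 224*(√150 + 29) = 224*(5*√6 + 29) = 224*(29 + 5*√6) = 6496 + 1120*√6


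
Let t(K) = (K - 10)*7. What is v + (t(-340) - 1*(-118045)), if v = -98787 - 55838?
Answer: -39030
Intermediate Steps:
t(K) = -70 + 7*K (t(K) = (-10 + K)*7 = -70 + 7*K)
v = -154625
v + (t(-340) - 1*(-118045)) = -154625 + ((-70 + 7*(-340)) - 1*(-118045)) = -154625 + ((-70 - 2380) + 118045) = -154625 + (-2450 + 118045) = -154625 + 115595 = -39030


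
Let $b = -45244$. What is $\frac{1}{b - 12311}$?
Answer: $- \frac{1}{57555} \approx -1.7375 \cdot 10^{-5}$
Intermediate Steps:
$\frac{1}{b - 12311} = \frac{1}{-45244 - 12311} = \frac{1}{-57555} = - \frac{1}{57555}$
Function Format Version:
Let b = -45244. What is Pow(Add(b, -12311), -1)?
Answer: Rational(-1, 57555) ≈ -1.7375e-5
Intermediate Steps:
Pow(Add(b, -12311), -1) = Pow(Add(-45244, -12311), -1) = Pow(-57555, -1) = Rational(-1, 57555)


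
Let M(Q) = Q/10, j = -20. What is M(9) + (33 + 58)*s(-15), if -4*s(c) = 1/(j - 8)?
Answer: 137/80 ≈ 1.7125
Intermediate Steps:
M(Q) = Q/10 (M(Q) = Q*(⅒) = Q/10)
s(c) = 1/112 (s(c) = -1/(4*(-20 - 8)) = -¼/(-28) = -¼*(-1/28) = 1/112)
M(9) + (33 + 58)*s(-15) = (⅒)*9 + (33 + 58)*(1/112) = 9/10 + 91*(1/112) = 9/10 + 13/16 = 137/80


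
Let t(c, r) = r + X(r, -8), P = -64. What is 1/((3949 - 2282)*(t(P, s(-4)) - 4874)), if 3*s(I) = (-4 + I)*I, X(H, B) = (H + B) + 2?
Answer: -3/24298192 ≈ -1.2347e-7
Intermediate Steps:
X(H, B) = 2 + B + H (X(H, B) = (B + H) + 2 = 2 + B + H)
s(I) = I*(-4 + I)/3 (s(I) = ((-4 + I)*I)/3 = (I*(-4 + I))/3 = I*(-4 + I)/3)
t(c, r) = -6 + 2*r (t(c, r) = r + (2 - 8 + r) = r + (-6 + r) = -6 + 2*r)
1/((3949 - 2282)*(t(P, s(-4)) - 4874)) = 1/((3949 - 2282)*((-6 + 2*((⅓)*(-4)*(-4 - 4))) - 4874)) = 1/(1667*((-6 + 2*((⅓)*(-4)*(-8))) - 4874)) = 1/(1667*((-6 + 2*(32/3)) - 4874)) = 1/(1667*((-6 + 64/3) - 4874)) = 1/(1667*(46/3 - 4874)) = 1/(1667*(-14576/3)) = 1/(-24298192/3) = -3/24298192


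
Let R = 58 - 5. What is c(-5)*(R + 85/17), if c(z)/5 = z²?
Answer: 7250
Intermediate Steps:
c(z) = 5*z²
R = 53
c(-5)*(R + 85/17) = (5*(-5)²)*(53 + 85/17) = (5*25)*(53 + 85*(1/17)) = 125*(53 + 5) = 125*58 = 7250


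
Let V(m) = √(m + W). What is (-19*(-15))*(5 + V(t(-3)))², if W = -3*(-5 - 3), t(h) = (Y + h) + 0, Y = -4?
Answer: 11970 + 2850*√17 ≈ 23721.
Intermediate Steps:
t(h) = -4 + h (t(h) = (-4 + h) + 0 = -4 + h)
W = 24 (W = -3*(-8) = 24)
V(m) = √(24 + m) (V(m) = √(m + 24) = √(24 + m))
(-19*(-15))*(5 + V(t(-3)))² = (-19*(-15))*(5 + √(24 + (-4 - 3)))² = 285*(5 + √(24 - 7))² = 285*(5 + √17)²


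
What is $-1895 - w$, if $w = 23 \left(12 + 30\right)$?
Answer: $-2861$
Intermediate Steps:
$w = 966$ ($w = 23 \cdot 42 = 966$)
$-1895 - w = -1895 - 966 = -2861$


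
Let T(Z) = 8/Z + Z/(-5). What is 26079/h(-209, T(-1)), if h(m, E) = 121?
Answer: 26079/121 ≈ 215.53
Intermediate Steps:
T(Z) = 8/Z - Z/5 (T(Z) = 8/Z + Z*(-⅕) = 8/Z - Z/5)
26079/h(-209, T(-1)) = 26079/121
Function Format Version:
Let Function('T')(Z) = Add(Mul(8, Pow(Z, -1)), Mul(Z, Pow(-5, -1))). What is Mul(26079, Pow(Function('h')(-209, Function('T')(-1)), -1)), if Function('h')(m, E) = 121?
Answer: Rational(26079, 121) ≈ 215.53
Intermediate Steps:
Function('T')(Z) = Add(Mul(8, Pow(Z, -1)), Mul(Rational(-1, 5), Z)) (Function('T')(Z) = Add(Mul(8, Pow(Z, -1)), Mul(Z, Rational(-1, 5))) = Add(Mul(8, Pow(Z, -1)), Mul(Rational(-1, 5), Z)))
Mul(26079, Pow(Function('h')(-209, Function('T')(-1)), -1)) = Mul(26079, Pow(121, -1)) = Mul(26079, Rational(1, 121)) = Rational(26079, 121)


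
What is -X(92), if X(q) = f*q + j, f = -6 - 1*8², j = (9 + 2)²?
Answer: 6319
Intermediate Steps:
j = 121 (j = 11² = 121)
f = -70 (f = -6 - 1*64 = -6 - 64 = -70)
X(q) = 121 - 70*q (X(q) = -70*q + 121 = 121 - 70*q)
-X(92) = -(121 - 70*92) = -(121 - 6440) = -1*(-6319) = 6319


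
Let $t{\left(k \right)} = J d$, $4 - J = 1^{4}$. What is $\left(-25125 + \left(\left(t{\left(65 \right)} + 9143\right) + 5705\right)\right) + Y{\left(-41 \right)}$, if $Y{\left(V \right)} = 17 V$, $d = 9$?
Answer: $-10947$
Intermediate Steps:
$J = 3$ ($J = 4 - 1^{4} = 4 - 1 = 3$)
$t{\left(k \right)} = 27$ ($t{\left(k \right)} = 3 \cdot 9 = 27$)
$\left(-25125 + \left(\left(t{\left(65 \right)} + 9143\right) + 5705\right)\right) + Y{\left(-41 \right)} = \left(-25125 + \left(\left(27 + 9143\right) + 5705\right)\right) + 17 \left(-41\right) = \left(-25125 + \left(9170 + 5705\right)\right) - 697 = \left(-25125 + 14875\right) - 697 = -10250 - 697 = -10947$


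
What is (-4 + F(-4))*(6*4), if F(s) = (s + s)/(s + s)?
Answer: -72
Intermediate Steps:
F(s) = 1 (F(s) = (2*s)/((2*s)) = (2*s)*(1/(2*s)) = 1)
(-4 + F(-4))*(6*4) = (-4 + 1)*(6*4) = -3*24 = -72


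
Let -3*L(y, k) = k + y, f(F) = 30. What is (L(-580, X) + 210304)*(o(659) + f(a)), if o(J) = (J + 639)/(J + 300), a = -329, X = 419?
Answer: 18975102964/2877 ≈ 6.5954e+6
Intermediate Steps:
L(y, k) = -k/3 - y/3 (L(y, k) = -(k + y)/3 = -k/3 - y/3)
o(J) = (639 + J)/(300 + J)
(L(-580, X) + 210304)*(o(659) + f(a)) = ((-⅓*419 - ⅓*(-580)) + 210304)*((639 + 659)/(300 + 659) + 30) = ((-419/3 + 580/3) + 210304)*(1298/959 + 30) = (161/3 + 210304)*((1/959)*1298 + 30) = 631073*(1298/959 + 30)/3 = (631073/3)*(30068/959) = 18975102964/2877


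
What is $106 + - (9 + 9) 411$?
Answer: $-7292$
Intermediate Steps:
$106 + - (9 + 9) 411 = 106 + \left(-1\right) 18 \cdot 411 = 106 - 7398 = -7292$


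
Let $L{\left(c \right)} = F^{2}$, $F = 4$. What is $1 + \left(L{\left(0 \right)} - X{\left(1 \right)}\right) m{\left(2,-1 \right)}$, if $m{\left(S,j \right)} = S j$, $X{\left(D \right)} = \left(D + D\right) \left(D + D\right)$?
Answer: $-23$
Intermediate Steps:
$X{\left(D \right)} = 4 D^{2}$ ($X{\left(D \right)} = 2 D 2 D = 4 D^{2}$)
$L{\left(c \right)} = 16$ ($L{\left(c \right)} = 4^{2} = 16$)
$1 + \left(L{\left(0 \right)} - X{\left(1 \right)}\right) m{\left(2,-1 \right)} = 1 + \left(16 - 4 \cdot 1^{2}\right) 2 \left(-1\right) = 1 + \left(16 - 4 \cdot 1\right) \left(-2\right) = 1 + \left(16 - 4\right) \left(-2\right) = 1 + 12 \left(-2\right) = 1 - 24 = -23$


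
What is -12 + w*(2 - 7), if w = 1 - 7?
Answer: 18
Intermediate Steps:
w = -6
-12 + w*(2 - 7) = -12 - 6*(2 - 7) = -12 - 6*(-5) = -12 + 30 = 18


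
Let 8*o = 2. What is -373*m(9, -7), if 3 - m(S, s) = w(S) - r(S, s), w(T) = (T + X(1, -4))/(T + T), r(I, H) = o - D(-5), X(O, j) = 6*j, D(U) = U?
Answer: -40657/12 ≈ -3388.1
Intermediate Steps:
o = ¼ (o = (⅛)*2 = ¼ ≈ 0.25000)
r(I, H) = 21/4 (r(I, H) = ¼ - 1*(-5) = ¼ + 5 = 21/4)
w(T) = (-24 + T)/(2*T) (w(T) = (T + 6*(-4))/(T + T) = (T - 24)/((2*T)) = (-24 + T)*(1/(2*T)) = (-24 + T)/(2*T))
m(S, s) = 33/4 - (-24 + S)/(2*S) (m(S, s) = 3 - ((-24 + S)/(2*S) - 1*21/4) = 3 - ((-24 + S)/(2*S) - 21/4) = 3 - (-21/4 + (-24 + S)/(2*S)) = 3 + (21/4 - (-24 + S)/(2*S)) = 33/4 - (-24 + S)/(2*S))
-373*m(9, -7) = -373*(31/4 + 12/9) = -373*(31/4 + 12*(⅑)) = -373*(31/4 + 4/3) = -373*109/12 = -40657/12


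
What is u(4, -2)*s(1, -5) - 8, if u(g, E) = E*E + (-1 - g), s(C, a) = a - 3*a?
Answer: -18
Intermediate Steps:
s(C, a) = -2*a
u(g, E) = -1 + E² - g (u(g, E) = E² + (-1 - g) = -1 + E² - g)
u(4, -2)*s(1, -5) - 8 = (-1 + (-2)² - 1*4)*(-2*(-5)) - 8 = (-1 + 4 - 4)*10 - 8 = -1*10 - 8 = -10 - 8 = -18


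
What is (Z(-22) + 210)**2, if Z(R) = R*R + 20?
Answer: 509796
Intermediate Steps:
Z(R) = 20 + R**2 (Z(R) = R**2 + 20 = 20 + R**2)
(Z(-22) + 210)**2 = ((20 + (-22)**2) + 210)**2 = ((20 + 484) + 210)**2 = (504 + 210)**2 = 714**2 = 509796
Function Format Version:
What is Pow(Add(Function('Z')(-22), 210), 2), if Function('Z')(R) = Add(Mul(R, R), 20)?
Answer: 509796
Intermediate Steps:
Function('Z')(R) = Add(20, Pow(R, 2)) (Function('Z')(R) = Add(Pow(R, 2), 20) = Add(20, Pow(R, 2)))
Pow(Add(Function('Z')(-22), 210), 2) = Pow(Add(Add(20, Pow(-22, 2)), 210), 2) = Pow(Add(Add(20, 484), 210), 2) = Pow(Add(504, 210), 2) = Pow(714, 2) = 509796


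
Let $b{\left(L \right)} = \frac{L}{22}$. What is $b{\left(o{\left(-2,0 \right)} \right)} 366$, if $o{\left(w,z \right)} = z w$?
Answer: $0$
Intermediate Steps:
$o{\left(w,z \right)} = w z$
$b{\left(L \right)} = \frac{L}{22}$ ($b{\left(L \right)} = L \frac{1}{22} = \frac{L}{22}$)
$b{\left(o{\left(-2,0 \right)} \right)} 366 = \frac{\left(-2\right) 0}{22} \cdot 366 = \frac{1}{22} \cdot 0 \cdot 366 = 0 \cdot 366 = 0$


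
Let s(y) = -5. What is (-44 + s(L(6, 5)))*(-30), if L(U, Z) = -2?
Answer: 1470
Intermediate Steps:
(-44 + s(L(6, 5)))*(-30) = (-44 - 5)*(-30) = -49*(-30) = 1470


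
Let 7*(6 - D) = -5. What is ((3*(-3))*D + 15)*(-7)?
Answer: 318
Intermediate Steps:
D = 47/7 (D = 6 - 1/7*(-5) = 6 + 5/7 = 47/7 ≈ 6.7143)
((3*(-3))*D + 15)*(-7) = ((3*(-3))*(47/7) + 15)*(-7) = (-9*47/7 + 15)*(-7) = (-423/7 + 15)*(-7) = -318/7*(-7) = 318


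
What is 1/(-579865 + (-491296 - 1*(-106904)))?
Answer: -1/964257 ≈ -1.0371e-6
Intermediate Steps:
1/(-579865 + (-491296 - 1*(-106904))) = 1/(-579865 + (-491296 + 106904)) = 1/(-579865 - 384392) = 1/(-964257) = -1/964257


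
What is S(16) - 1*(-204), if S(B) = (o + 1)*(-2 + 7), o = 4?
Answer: 229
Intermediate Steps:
S(B) = 25 (S(B) = (4 + 1)*(-2 + 7) = 5*5 = 25)
S(16) - 1*(-204) = 25 - 1*(-204) = 25 + 204 = 229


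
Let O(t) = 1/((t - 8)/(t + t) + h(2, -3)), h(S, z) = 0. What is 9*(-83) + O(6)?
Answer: -753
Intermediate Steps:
O(t) = 2*t/(-8 + t) (O(t) = 1/((t - 8)/(t + t) + 0) = 1/((-8 + t)/((2*t)) + 0) = 1/((-8 + t)*(1/(2*t)) + 0) = 1/((-8 + t)/(2*t) + 0) = 1/((-8 + t)/(2*t)) = 2*t/(-8 + t))
9*(-83) + O(6) = 9*(-83) + 2*6/(-8 + 6) = -747 + 2*6/(-2) = -747 + 2*6*(-1/2) = -747 - 6 = -753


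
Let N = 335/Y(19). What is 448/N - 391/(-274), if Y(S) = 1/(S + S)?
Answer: 2550091/1744010 ≈ 1.4622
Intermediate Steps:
Y(S) = 1/(2*S)
N = 12730 (N = 335/(((1/2)/19)) = 335/(((1/2)*(1/19))) = 335/(1/38) = 335*38 = 12730)
448/N - 391/(-274) = 448/12730 - 391/(-274) = 448*(1/12730) - 391*(-1/274) = 224/6365 + 391/274 = 2550091/1744010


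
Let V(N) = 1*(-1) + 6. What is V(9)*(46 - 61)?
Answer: -75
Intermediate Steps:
V(N) = 5 (V(N) = -1 + 6 = 5)
V(9)*(46 - 61) = 5*(46 - 61) = 5*(-15) = -75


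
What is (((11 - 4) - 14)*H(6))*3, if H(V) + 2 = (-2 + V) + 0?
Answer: -42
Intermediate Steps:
H(V) = -4 + V (H(V) = -2 + ((-2 + V) + 0) = -2 + (-2 + V) = -4 + V)
(((11 - 4) - 14)*H(6))*3 = (((11 - 4) - 14)*(-4 + 6))*3 = ((7 - 14)*2)*3 = -7*2*3 = -14*3 = -42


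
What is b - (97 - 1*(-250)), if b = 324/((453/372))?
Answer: -12221/151 ≈ -80.934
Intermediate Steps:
b = 40176/151 (b = 324/((453*(1/372))) = 324/(151/124) = 324*(124/151) = 40176/151 ≈ 266.07)
b - (97 - 1*(-250)) = 40176/151 - (97 - 1*(-250)) = 40176/151 - (97 + 250) = 40176/151 - 1*347 = 40176/151 - 347 = -12221/151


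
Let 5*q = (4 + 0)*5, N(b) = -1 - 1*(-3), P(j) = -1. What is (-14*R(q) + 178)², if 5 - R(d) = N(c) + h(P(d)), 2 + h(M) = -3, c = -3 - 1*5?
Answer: 4356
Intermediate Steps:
c = -8 (c = -3 - 5 = -8)
h(M) = -5 (h(M) = -2 - 3 = -5)
N(b) = 2 (N(b) = -1 + 3 = 2)
q = 4 (q = ((4 + 0)*5)/5 = (4*5)/5 = (⅕)*20 = 4)
R(d) = 8 (R(d) = 5 - (2 - 5) = 5 - 1*(-3) = 5 + 3 = 8)
(-14*R(q) + 178)² = (-14*8 + 178)² = (-112 + 178)² = 66² = 4356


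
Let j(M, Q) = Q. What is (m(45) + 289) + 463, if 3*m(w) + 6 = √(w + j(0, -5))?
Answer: 750 + 2*√10/3 ≈ 752.11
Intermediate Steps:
m(w) = -2 + √(-5 + w)/3 (m(w) = -2 + √(w - 5)/3 = -2 + √(-5 + w)/3)
(m(45) + 289) + 463 = ((-2 + √(-5 + 45)/3) + 289) + 463 = ((-2 + √40/3) + 289) + 463 = ((-2 + (2*√10)/3) + 289) + 463 = ((-2 + 2*√10/3) + 289) + 463 = (287 + 2*√10/3) + 463 = 750 + 2*√10/3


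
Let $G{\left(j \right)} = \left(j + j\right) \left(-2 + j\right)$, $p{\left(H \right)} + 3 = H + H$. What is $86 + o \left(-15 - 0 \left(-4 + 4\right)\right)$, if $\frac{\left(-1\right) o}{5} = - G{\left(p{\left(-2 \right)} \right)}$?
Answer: $-9364$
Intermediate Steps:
$p{\left(H \right)} = -3 + 2 H$ ($p{\left(H \right)} = -3 + \left(H + H\right) = -3 + 2 H$)
$G{\left(j \right)} = 2 j \left(-2 + j\right)$
$o = 630$ ($o = - 5 \left(- 2 \left(-3 + 2 \left(-2\right)\right) \left(-2 + \left(-3 + 2 \left(-2\right)\right)\right)\right) = - 5 \left(- 2 \left(-3 - 4\right) \left(-2 - 7\right)\right) = - 5 \left(- 2 \left(-7\right) \left(-2 - 7\right)\right) = - 5 \left(- 2 \left(-7\right) \left(-9\right)\right) = - 5 \left(\left(-1\right) 126\right) = \left(-5\right) \left(-126\right) = 630$)
$86 + o \left(-15 - 0 \left(-4 + 4\right)\right) = 86 + 630 \left(-15 - 0 \left(-4 + 4\right)\right) = 86 + 630 \left(-15 - 0 \cdot 0\right) = 86 + 630 \left(-15 - 0\right) = 86 + 630 \left(-15 + 0\right) = 86 + 630 \left(-15\right) = 86 - 9450 = -9364$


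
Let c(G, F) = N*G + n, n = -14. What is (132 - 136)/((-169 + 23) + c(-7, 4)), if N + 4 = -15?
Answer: 4/27 ≈ 0.14815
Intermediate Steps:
N = -19 (N = -4 - 15 = -19)
c(G, F) = -14 - 19*G (c(G, F) = -19*G - 14 = -14 - 19*G)
(132 - 136)/((-169 + 23) + c(-7, 4)) = (132 - 136)/((-169 + 23) + (-14 - 19*(-7))) = -4/(-146 + (-14 + 133)) = -4/(-146 + 119) = -4/(-27) = -4*(-1/27) = 4/27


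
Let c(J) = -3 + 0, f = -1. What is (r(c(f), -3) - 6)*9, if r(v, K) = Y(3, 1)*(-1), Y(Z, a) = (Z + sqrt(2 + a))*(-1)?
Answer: -27 + 9*sqrt(3) ≈ -11.412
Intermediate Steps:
Y(Z, a) = -Z - sqrt(2 + a)
c(J) = -3
r(v, K) = 3 + sqrt(3) (r(v, K) = (-1*3 - sqrt(2 + 1))*(-1) = (-3 - sqrt(3))*(-1) = 3 + sqrt(3))
(r(c(f), -3) - 6)*9 = ((3 + sqrt(3)) - 6)*9 = (-3 + sqrt(3))*9 = -27 + 9*sqrt(3)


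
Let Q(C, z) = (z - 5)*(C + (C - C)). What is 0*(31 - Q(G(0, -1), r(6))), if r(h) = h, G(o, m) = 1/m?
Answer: 0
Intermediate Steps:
Q(C, z) = C*(-5 + z) (Q(C, z) = (-5 + z)*(C + 0) = (-5 + z)*C = C*(-5 + z))
0*(31 - Q(G(0, -1), r(6))) = 0*(31 - (-5 + 6)/(-1)) = 0*(31 - (-1)) = 0*(31 - 1*(-1)) = 0*(31 + 1) = 0*32 = 0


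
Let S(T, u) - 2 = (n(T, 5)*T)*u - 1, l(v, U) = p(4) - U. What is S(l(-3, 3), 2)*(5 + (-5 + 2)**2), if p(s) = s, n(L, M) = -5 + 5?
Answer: 14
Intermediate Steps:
n(L, M) = 0
l(v, U) = 4 - U
S(T, u) = 1 (S(T, u) = 2 + ((0*T)*u - 1) = 2 + (0*u - 1) = 2 + (0 - 1) = 2 - 1 = 1)
S(l(-3, 3), 2)*(5 + (-5 + 2)**2) = 1*(5 + (-5 + 2)**2) = 1*(5 + (-3)**2) = 1*(5 + 9) = 1*14 = 14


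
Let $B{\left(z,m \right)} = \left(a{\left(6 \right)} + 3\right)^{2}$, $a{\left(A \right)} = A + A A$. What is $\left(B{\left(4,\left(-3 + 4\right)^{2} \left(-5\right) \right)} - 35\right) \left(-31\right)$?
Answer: $-61690$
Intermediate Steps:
$a{\left(A \right)} = A + A^{2}$
$B{\left(z,m \right)} = 2025$ ($B{\left(z,m \right)} = \left(6 \left(1 + 6\right) + 3\right)^{2} = \left(6 \cdot 7 + 3\right)^{2} = \left(42 + 3\right)^{2} = 45^{2} = 2025$)
$\left(B{\left(4,\left(-3 + 4\right)^{2} \left(-5\right) \right)} - 35\right) \left(-31\right) = \left(2025 - 35\right) \left(-31\right) = 1990 \left(-31\right) = -61690$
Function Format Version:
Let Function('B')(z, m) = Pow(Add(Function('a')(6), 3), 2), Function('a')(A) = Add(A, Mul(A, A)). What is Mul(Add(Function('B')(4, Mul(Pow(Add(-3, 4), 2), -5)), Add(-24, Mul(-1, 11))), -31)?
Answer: -61690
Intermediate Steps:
Function('a')(A) = Add(A, Pow(A, 2))
Function('B')(z, m) = 2025 (Function('B')(z, m) = Pow(Add(Mul(6, Add(1, 6)), 3), 2) = Pow(Add(Mul(6, 7), 3), 2) = Pow(Add(42, 3), 2) = Pow(45, 2) = 2025)
Mul(Add(Function('B')(4, Mul(Pow(Add(-3, 4), 2), -5)), Add(-24, Mul(-1, 11))), -31) = Mul(Add(2025, Add(-24, Mul(-1, 11))), -31) = Mul(Add(2025, Add(-24, -11)), -31) = Mul(Add(2025, -35), -31) = Mul(1990, -31) = -61690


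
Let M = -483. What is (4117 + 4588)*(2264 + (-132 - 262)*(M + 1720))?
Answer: -4222917370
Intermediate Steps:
(4117 + 4588)*(2264 + (-132 - 262)*(M + 1720)) = (4117 + 4588)*(2264 + (-132 - 262)*(-483 + 1720)) = 8705*(2264 - 394*1237) = 8705*(2264 - 487378) = 8705*(-485114) = -4222917370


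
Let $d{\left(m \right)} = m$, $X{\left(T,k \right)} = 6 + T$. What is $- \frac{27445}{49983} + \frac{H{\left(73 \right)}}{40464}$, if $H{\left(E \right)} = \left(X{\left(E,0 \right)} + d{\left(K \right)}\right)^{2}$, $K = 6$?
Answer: $- \frac{249802435}{674170704} \approx -0.37053$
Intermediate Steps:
$H{\left(E \right)} = \left(12 + E\right)^{2}$ ($H{\left(E \right)} = \left(\left(6 + E\right) + 6\right)^{2} = \left(12 + E\right)^{2}$)
$- \frac{27445}{49983} + \frac{H{\left(73 \right)}}{40464} = - \frac{27445}{49983} + \frac{\left(12 + 73\right)^{2}}{40464} = \left(-27445\right) \frac{1}{49983} + 85^{2} \cdot \frac{1}{40464} = - \frac{27445}{49983} + 7225 \cdot \frac{1}{40464} = - \frac{27445}{49983} + \frac{7225}{40464} = - \frac{249802435}{674170704}$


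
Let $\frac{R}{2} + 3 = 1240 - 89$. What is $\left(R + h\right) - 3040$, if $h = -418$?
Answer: $-1162$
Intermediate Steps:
$R = 2296$ ($R = -6 + 2 \left(1240 - 89\right) = -6 + 2 \cdot 1151 = -6 + 2302 = 2296$)
$\left(R + h\right) - 3040 = \left(2296 - 418\right) - 3040 = 1878 - 3040 = -1162$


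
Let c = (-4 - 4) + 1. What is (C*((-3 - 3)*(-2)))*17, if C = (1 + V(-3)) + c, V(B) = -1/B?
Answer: -1156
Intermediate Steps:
c = -7 (c = -8 + 1 = -7)
C = -17/3 (C = (1 - 1/(-3)) - 7 = (1 - 1*(-1/3)) - 7 = (1 + 1/3) - 7 = 4/3 - 7 = -17/3 ≈ -5.6667)
(C*((-3 - 3)*(-2)))*17 = -17*(-3 - 3)*(-2)/3*17 = -(-34)*(-2)*17 = -17/3*12*17 = -68*17 = -1156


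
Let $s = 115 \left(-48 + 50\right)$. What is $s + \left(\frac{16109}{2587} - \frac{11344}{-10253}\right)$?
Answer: $\frac{6295150035}{26524511} \approx 237.33$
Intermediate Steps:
$s = 230$ ($s = 115 \cdot 2 = 230$)
$s + \left(\frac{16109}{2587} - \frac{11344}{-10253}\right) = 230 + \left(\frac{16109}{2587} - \frac{11344}{-10253}\right) = 230 + \left(16109 \cdot \frac{1}{2587} - - \frac{11344}{10253}\right) = 230 + \left(\frac{16109}{2587} + \frac{11344}{10253}\right) = 230 + \frac{194512505}{26524511} = \frac{6295150035}{26524511}$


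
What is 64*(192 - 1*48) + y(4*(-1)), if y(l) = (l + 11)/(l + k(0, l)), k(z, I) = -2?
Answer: 55289/6 ≈ 9214.8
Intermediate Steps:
y(l) = (11 + l)/(-2 + l) (y(l) = (l + 11)/(l - 2) = (11 + l)/(-2 + l))
64*(192 - 1*48) + y(4*(-1)) = 64*(192 - 1*48) + (11 + 4*(-1))/(-2 + 4*(-1)) = 64*(192 - 48) + (11 - 4)/(-2 - 4) = 64*144 + 7/(-6) = 9216 - ⅙*7 = 9216 - 7/6 = 55289/6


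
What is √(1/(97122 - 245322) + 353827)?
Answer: 7*√1585956595782/14820 ≈ 594.83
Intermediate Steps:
√(1/(97122 - 245322) + 353827) = √(1/(-148200) + 353827) = √(-1/148200 + 353827) = √(52437161399/148200) = 7*√1585956595782/14820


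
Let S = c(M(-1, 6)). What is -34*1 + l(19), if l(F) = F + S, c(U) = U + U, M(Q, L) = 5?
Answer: -5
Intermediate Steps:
c(U) = 2*U
S = 10 (S = 2*5 = 10)
l(F) = 10 + F (l(F) = F + 10 = 10 + F)
-34*1 + l(19) = -34*1 + (10 + 19) = -34 + 29 = -5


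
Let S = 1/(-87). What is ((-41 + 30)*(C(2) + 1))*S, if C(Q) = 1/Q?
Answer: 11/58 ≈ 0.18966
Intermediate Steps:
S = -1/87 ≈ -0.011494
((-41 + 30)*(C(2) + 1))*S = ((-41 + 30)*(1/2 + 1))*(-1/87) = -11*(½ + 1)*(-1/87) = -11*3/2*(-1/87) = -33/2*(-1/87) = 11/58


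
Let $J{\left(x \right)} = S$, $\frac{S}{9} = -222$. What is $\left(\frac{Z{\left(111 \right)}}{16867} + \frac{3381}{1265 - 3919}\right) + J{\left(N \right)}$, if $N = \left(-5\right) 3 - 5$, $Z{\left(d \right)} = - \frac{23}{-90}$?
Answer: $- \frac{2013694483787}{1007212905} \approx -1999.3$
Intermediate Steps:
$S = -1998$ ($S = 9 \left(-222\right) = -1998$)
$Z{\left(d \right)} = \frac{23}{90}$ ($Z{\left(d \right)} = \left(-23\right) \left(- \frac{1}{90}\right) = \frac{23}{90}$)
$N = -20$ ($N = -15 - 5 = -20$)
$J{\left(x \right)} = -1998$
$\left(\frac{Z{\left(111 \right)}}{16867} + \frac{3381}{1265 - 3919}\right) + J{\left(N \right)} = \left(\frac{23}{90 \cdot 16867} + \frac{3381}{1265 - 3919}\right) - 1998 = \left(\frac{23}{90} \cdot \frac{1}{16867} + \frac{3381}{-2654}\right) - 1998 = \left(\frac{23}{1518030} + 3381 \left(- \frac{1}{2654}\right)\right) - 1998 = \left(\frac{23}{1518030} - \frac{3381}{2654}\right) - 1998 = - \frac{1283099597}{1007212905} - 1998 = - \frac{2013694483787}{1007212905}$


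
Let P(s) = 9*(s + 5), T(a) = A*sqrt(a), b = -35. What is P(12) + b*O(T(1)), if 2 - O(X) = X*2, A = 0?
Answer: 83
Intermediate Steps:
T(a) = 0 (T(a) = 0*sqrt(a) = 0)
P(s) = 45 + 9*s (P(s) = 9*(5 + s) = 45 + 9*s)
O(X) = 2 - 2*X (O(X) = 2 - X*2 = 2 - 2*X)
P(12) + b*O(T(1)) = (45 + 9*12) - 35*(2 - 2*0) = (45 + 108) - 35*(2 + 0) = 153 - 35*2 = 153 - 70 = 83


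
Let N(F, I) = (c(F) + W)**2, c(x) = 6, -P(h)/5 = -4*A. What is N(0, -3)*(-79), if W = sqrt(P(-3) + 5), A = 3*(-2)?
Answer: 6241 - 948*I*sqrt(115) ≈ 6241.0 - 10166.0*I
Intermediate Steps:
A = -6
P(h) = -120 (P(h) = -(-20)*(-6) = -5*24 = -120)
W = I*sqrt(115) (W = sqrt(-120 + 5) = sqrt(-115) = I*sqrt(115) ≈ 10.724*I)
N(F, I) = (6 + I*sqrt(115))**2
N(0, -3)*(-79) = (6 + I*sqrt(115))**2*(-79) = -79*(6 + I*sqrt(115))**2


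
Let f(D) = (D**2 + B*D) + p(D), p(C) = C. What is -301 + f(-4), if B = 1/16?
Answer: -1157/4 ≈ -289.25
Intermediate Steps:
B = 1/16 (B = 1*(1/16) = 1/16 ≈ 0.062500)
f(D) = D**2 + 17*D/16 (f(D) = (D**2 + D/16) + D = D**2 + 17*D/16)
-301 + f(-4) = -301 + (1/16)*(-4)*(17 + 16*(-4)) = -301 + (1/16)*(-4)*(17 - 64) = -301 + (1/16)*(-4)*(-47) = -301 + 47/4 = -1157/4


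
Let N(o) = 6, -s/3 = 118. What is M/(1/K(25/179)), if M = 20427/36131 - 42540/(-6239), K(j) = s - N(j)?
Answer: -599204445480/225421309 ≈ -2658.2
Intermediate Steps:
s = -354 (s = -3*118 = -354)
K(j) = -360 (K(j) = -354 - 1*6 = -354 - 6 = -360)
M = 1664456793/225421309 (M = 20427*(1/36131) - 42540*(-1/6239) = 20427/36131 + 42540/6239 = 1664456793/225421309 ≈ 7.3838)
M/(1/K(25/179)) = 1664456793/(225421309*(1/(-360))) = 1664456793/(225421309*(-1/360)) = (1664456793/225421309)*(-360) = -599204445480/225421309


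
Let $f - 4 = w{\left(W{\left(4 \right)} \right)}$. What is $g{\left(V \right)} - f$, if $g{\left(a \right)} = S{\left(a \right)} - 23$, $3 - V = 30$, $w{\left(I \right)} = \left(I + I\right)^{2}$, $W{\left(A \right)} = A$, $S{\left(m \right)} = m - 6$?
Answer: $-124$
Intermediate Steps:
$S{\left(m \right)} = -6 + m$
$w{\left(I \right)} = 4 I^{2}$ ($w{\left(I \right)} = \left(2 I\right)^{2} = 4 I^{2}$)
$f = 68$ ($f = 4 + 4 \cdot 4^{2} = 4 + 4 \cdot 16 = 4 + 64 = 68$)
$V = -27$ ($V = 3 - 30 = -27$)
$g{\left(a \right)} = -29 + a$ ($g{\left(a \right)} = \left(-6 + a\right) - 23 = -29 + a$)
$g{\left(V \right)} - f = \left(-29 - 27\right) - 68 = -56 - 68 = -124$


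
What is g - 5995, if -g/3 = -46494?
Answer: 133487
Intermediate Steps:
g = 139482 (g = -3*(-46494) = 139482)
g - 5995 = 139482 - 5995 = 133487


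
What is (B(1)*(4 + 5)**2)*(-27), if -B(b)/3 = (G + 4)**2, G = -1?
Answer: 59049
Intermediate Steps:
B(b) = -27 (B(b) = -3*(-1 + 4)**2 = -3*3**2 = -3*9 = -27)
(B(1)*(4 + 5)**2)*(-27) = -27*(4 + 5)**2*(-27) = -27*9**2*(-27) = -27*81*(-27) = -2187*(-27) = 59049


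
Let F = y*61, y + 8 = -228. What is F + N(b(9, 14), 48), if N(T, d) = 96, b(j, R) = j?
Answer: -14300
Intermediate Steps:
y = -236 (y = -8 - 228 = -236)
F = -14396 (F = -236*61 = -14396)
F + N(b(9, 14), 48) = -14396 + 96 = -14300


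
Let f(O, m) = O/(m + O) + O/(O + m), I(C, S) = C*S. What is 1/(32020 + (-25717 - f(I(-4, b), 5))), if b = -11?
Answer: 49/308759 ≈ 0.00015870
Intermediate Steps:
f(O, m) = 2*O/(O + m) (f(O, m) = O/(O + m) + O/(O + m) = 2*O/(O + m))
1/(32020 + (-25717 - f(I(-4, b), 5))) = 1/(32020 + (-25717 - 2*(-4*(-11))/(-4*(-11) + 5))) = 1/(32020 + (-25717 - 2*44/(44 + 5))) = 1/(32020 + (-25717 - 2*44/49)) = 1/(32020 + (-25717 - 1*88/49)) = 1/(32020 + (-25717 - 88/49)) = 1/(32020 - 1260221/49) = 1/(308759/49) = 49/308759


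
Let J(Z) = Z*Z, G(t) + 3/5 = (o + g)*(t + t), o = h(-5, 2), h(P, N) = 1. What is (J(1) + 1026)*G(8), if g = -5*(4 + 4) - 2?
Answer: -3371641/5 ≈ -6.7433e+5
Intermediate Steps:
o = 1
g = -42 (g = -5*8 - 2 = -40 - 2 = -42)
G(t) = -3/5 - 82*t (G(t) = -3/5 + (1 - 42)*(t + t) = -3/5 - 82*t)
J(Z) = Z**2
(J(1) + 1026)*G(8) = (1**2 + 1026)*(-3/5 - 82*8) = (1 + 1026)*(-3/5 - 656) = 1027*(-3283/5) = -3371641/5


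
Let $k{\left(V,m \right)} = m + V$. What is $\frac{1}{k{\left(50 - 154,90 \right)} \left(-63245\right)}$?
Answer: $\frac{1}{885430} \approx 1.1294 \cdot 10^{-6}$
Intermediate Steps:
$k{\left(V,m \right)} = V + m$
$\frac{1}{k{\left(50 - 154,90 \right)} \left(-63245\right)} = \frac{1}{\left(\left(50 - 154\right) + 90\right) \left(-63245\right)} = \frac{1}{-104 + 90} \left(- \frac{1}{63245}\right) = \frac{1}{-14} \left(- \frac{1}{63245}\right) = \left(- \frac{1}{14}\right) \left(- \frac{1}{63245}\right) = \frac{1}{885430}$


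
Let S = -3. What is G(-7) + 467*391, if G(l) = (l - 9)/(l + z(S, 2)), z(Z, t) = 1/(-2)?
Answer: 2738987/15 ≈ 1.8260e+5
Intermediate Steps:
z(Z, t) = -½
G(l) = (-9 + l)/(-½ + l) (G(l) = (l - 9)/(l - ½) = (-9 + l)/(-½ + l))
G(-7) + 467*391 = 2*(-9 - 7)/(-1 + 2*(-7)) + 467*391 = 2*(-16)/(-1 - 14) + 182597 = 2*(-16)/(-15) + 182597 = 2*(-1/15)*(-16) + 182597 = 32/15 + 182597 = 2738987/15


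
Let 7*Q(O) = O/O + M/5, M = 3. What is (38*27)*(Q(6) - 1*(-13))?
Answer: 475038/35 ≈ 13573.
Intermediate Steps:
Q(O) = 8/35 (Q(O) = (O/O + 3/5)/7 = (1 + 3*(⅕))/7 = (1 + ⅗)/7 = (⅐)*(8/5) = 8/35)
(38*27)*(Q(6) - 1*(-13)) = (38*27)*(8/35 - 1*(-13)) = 1026*(8/35 + 13) = 1026*(463/35) = 475038/35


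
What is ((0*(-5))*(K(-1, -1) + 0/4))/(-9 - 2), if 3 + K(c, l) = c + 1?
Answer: 0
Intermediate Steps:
K(c, l) = -2 + c (K(c, l) = -3 + (c + 1) = -3 + (1 + c) = -2 + c)
((0*(-5))*(K(-1, -1) + 0/4))/(-9 - 2) = ((0*(-5))*((-2 - 1) + 0/4))/(-9 - 2) = (0*(-3 + 0*(¼)))/(-11) = -0*(-3 + 0) = -0*(-3) = -1/11*0 = 0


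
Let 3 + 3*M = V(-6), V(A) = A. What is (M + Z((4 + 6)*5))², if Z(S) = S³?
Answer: 15624250009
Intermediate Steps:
M = -3 (M = -1 + (⅓)*(-6) = -1 - 2 = -3)
(M + Z((4 + 6)*5))² = (-3 + ((4 + 6)*5)³)² = (-3 + (10*5)³)² = (-3 + 50³)² = (-3 + 125000)² = 124997² = 15624250009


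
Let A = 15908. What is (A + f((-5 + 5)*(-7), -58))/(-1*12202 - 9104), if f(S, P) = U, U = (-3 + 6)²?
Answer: -15917/21306 ≈ -0.74707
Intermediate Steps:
U = 9 (U = 3² = 9)
f(S, P) = 9
(A + f((-5 + 5)*(-7), -58))/(-1*12202 - 9104) = (15908 + 9)/(-1*12202 - 9104) = 15917/(-12202 - 9104) = 15917/(-21306) = 15917*(-1/21306) = -15917/21306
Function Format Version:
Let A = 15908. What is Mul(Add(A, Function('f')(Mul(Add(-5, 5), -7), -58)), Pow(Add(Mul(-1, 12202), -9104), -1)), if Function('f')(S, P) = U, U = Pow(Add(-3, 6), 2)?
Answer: Rational(-15917, 21306) ≈ -0.74707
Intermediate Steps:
U = 9 (U = Pow(3, 2) = 9)
Function('f')(S, P) = 9
Mul(Add(A, Function('f')(Mul(Add(-5, 5), -7), -58)), Pow(Add(Mul(-1, 12202), -9104), -1)) = Mul(Add(15908, 9), Pow(Add(Mul(-1, 12202), -9104), -1)) = Mul(15917, Pow(Add(-12202, -9104), -1)) = Mul(15917, Pow(-21306, -1)) = Mul(15917, Rational(-1, 21306)) = Rational(-15917, 21306)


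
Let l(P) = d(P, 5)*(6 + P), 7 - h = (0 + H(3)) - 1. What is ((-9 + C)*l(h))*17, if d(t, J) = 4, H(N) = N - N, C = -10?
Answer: -18088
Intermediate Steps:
H(N) = 0
h = 8 (h = 7 - ((0 + 0) - 1) = 7 - (0 - 1) = 7 - 1*(-1) = 7 + 1 = 8)
l(P) = 24 + 4*P (l(P) = 4*(6 + P) = 24 + 4*P)
((-9 + C)*l(h))*17 = ((-9 - 10)*(24 + 4*8))*17 = -19*(24 + 32)*17 = -19*56*17 = -1064*17 = -18088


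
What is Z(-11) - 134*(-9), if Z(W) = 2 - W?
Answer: 1219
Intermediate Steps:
Z(-11) - 134*(-9) = (2 - 1*(-11)) - 134*(-9) = (2 + 11) + 1206 = 13 + 1206 = 1219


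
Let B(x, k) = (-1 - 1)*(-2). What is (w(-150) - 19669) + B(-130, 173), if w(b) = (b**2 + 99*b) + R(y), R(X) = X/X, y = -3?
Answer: -12014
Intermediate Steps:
R(X) = 1
B(x, k) = 4 (B(x, k) = -2*(-2) = 4)
w(b) = 1 + b**2 + 99*b (w(b) = (b**2 + 99*b) + 1 = 1 + b**2 + 99*b)
(w(-150) - 19669) + B(-130, 173) = ((1 + (-150)**2 + 99*(-150)) - 19669) + 4 = ((1 + 22500 - 14850) - 19669) + 4 = (7651 - 19669) + 4 = -12018 + 4 = -12014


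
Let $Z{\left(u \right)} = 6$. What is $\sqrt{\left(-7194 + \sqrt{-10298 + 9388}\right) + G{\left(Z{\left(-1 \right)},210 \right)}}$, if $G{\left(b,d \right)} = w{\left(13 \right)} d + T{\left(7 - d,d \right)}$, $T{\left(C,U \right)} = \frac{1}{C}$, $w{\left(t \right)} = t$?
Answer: $\frac{\sqrt{-183957179 + 41209 i \sqrt{910}}}{203} \approx 0.22575 + 66.814 i$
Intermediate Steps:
$G{\left(b,d \right)} = \frac{1}{7 - d} + 13 d$ ($G{\left(b,d \right)} = 13 d + \frac{1}{7 - d} = \frac{1}{7 - d} + 13 d$)
$\sqrt{\left(-7194 + \sqrt{-10298 + 9388}\right) + G{\left(Z{\left(-1 \right)},210 \right)}} = \sqrt{\left(-7194 + \sqrt{-10298 + 9388}\right) + \frac{-1 + 13 \cdot 210 \left(-7 + 210\right)}{-7 + 210}} = \sqrt{\left(-7194 + \sqrt{-910}\right) + \frac{-1 + 13 \cdot 210 \cdot 203}{203}} = \sqrt{\left(-7194 + i \sqrt{910}\right) + \frac{-1 + 554190}{203}} = \sqrt{\left(-7194 + i \sqrt{910}\right) + \frac{1}{203} \cdot 554189} = \sqrt{\left(-7194 + i \sqrt{910}\right) + \frac{554189}{203}} = \sqrt{- \frac{906193}{203} + i \sqrt{910}}$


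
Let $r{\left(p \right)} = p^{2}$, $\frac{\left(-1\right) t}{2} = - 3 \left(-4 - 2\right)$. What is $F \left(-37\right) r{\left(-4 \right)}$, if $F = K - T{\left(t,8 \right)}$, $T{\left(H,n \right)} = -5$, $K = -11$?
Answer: $3552$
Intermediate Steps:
$t = -36$ ($t = - 2 \left(- 3 \left(-4 - 2\right)\right) = - 2 \left(\left(-3\right) \left(-6\right)\right) = \left(-2\right) 18 = -36$)
$F = -6$ ($F = -11 - -5 = -11 + 5 = -6$)
$F \left(-37\right) r{\left(-4 \right)} = \left(-6\right) \left(-37\right) \left(-4\right)^{2} = 222 \cdot 16 = 3552$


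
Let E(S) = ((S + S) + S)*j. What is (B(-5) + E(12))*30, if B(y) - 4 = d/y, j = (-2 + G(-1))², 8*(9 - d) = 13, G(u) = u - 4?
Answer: 211983/4 ≈ 52996.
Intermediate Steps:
G(u) = -4 + u
d = 59/8 (d = 9 - ⅛*13 = 9 - 13/8 = 59/8 ≈ 7.3750)
j = 49 (j = (-2 + (-4 - 1))² = (-2 - 5)² = (-7)² = 49)
B(y) = 4 + 59/(8*y)
E(S) = 147*S (E(S) = ((S + S) + S)*49 = (2*S + S)*49 = (3*S)*49 = 147*S)
(B(-5) + E(12))*30 = ((4 + (59/8)/(-5)) + 147*12)*30 = ((4 + (59/8)*(-⅕)) + 1764)*30 = ((4 - 59/40) + 1764)*30 = (101/40 + 1764)*30 = (70661/40)*30 = 211983/4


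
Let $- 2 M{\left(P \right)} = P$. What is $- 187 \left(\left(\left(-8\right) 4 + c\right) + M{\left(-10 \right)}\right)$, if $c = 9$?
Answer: $3366$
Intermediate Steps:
$M{\left(P \right)} = - \frac{P}{2}$
$- 187 \left(\left(\left(-8\right) 4 + c\right) + M{\left(-10 \right)}\right) = - 187 \left(\left(\left(-8\right) 4 + 9\right) - -5\right) = - 187 \left(\left(-32 + 9\right) + 5\right) = - 187 \left(-23 + 5\right) = \left(-187\right) \left(-18\right) = 3366$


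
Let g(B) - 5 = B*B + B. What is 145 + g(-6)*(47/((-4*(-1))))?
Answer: 2225/4 ≈ 556.25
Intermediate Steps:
g(B) = 5 + B + B**2 (g(B) = 5 + (B*B + B) = 5 + (B**2 + B) = 5 + (B + B**2) = 5 + B + B**2)
145 + g(-6)*(47/((-4*(-1)))) = 145 + (5 - 6 + (-6)**2)*(47/((-4*(-1)))) = 145 + (5 - 6 + 36)*(47/4) = 145 + 35*(47*(1/4)) = 145 + 35*(47/4) = 145 + 1645/4 = 2225/4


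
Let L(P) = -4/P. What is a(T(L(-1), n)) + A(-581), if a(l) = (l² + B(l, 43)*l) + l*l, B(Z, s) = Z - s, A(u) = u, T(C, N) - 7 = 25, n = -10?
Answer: 1115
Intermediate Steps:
T(C, N) = 32 (T(C, N) = 7 + 25 = 32)
a(l) = 2*l² + l*(-43 + l) (a(l) = (l² + (l - 1*43)*l) + l*l = (l² + (l - 43)*l) + l² = (l² + (-43 + l)*l) + l² = (l² + l*(-43 + l)) + l² = 2*l² + l*(-43 + l))
a(T(L(-1), n)) + A(-581) = 32*(-43 + 3*32) - 581 = 32*(-43 + 96) - 581 = 32*53 - 581 = 1696 - 581 = 1115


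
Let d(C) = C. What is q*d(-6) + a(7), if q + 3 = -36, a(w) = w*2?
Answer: 248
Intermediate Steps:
a(w) = 2*w
q = -39 (q = -3 - 36 = -39)
q*d(-6) + a(7) = -39*(-6) + 2*7 = 234 + 14 = 248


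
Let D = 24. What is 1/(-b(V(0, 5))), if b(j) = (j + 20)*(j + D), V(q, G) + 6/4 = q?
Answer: -4/1665 ≈ -0.0024024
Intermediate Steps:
V(q, G) = -3/2 + q
b(j) = (20 + j)*(24 + j) (b(j) = (j + 20)*(j + 24) = (20 + j)*(24 + j))
1/(-b(V(0, 5))) = 1/(-(480 + (-3/2 + 0)² + 44*(-3/2 + 0))) = 1/(-(480 + (-3/2)² + 44*(-3/2))) = 1/(-(480 + 9/4 - 66)) = 1/(-1*1665/4) = 1/(-1665/4) = -4/1665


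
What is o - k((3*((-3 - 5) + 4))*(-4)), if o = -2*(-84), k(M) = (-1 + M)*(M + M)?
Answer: -4344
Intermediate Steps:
k(M) = 2*M*(-1 + M) (k(M) = (-1 + M)*(2*M) = 2*M*(-1 + M))
o = 168
o - k((3*((-3 - 5) + 4))*(-4)) = 168 - 2*(3*((-3 - 5) + 4))*(-4)*(-1 + (3*((-3 - 5) + 4))*(-4)) = 168 - 2*(3*(-8 + 4))*(-4)*(-1 + (3*(-8 + 4))*(-4)) = 168 - 2*(3*(-4))*(-4)*(-1 + (3*(-4))*(-4)) = 168 - 2*(-12*(-4))*(-1 - 12*(-4)) = 168 - 2*48*(-1 + 48) = 168 - 2*48*47 = 168 - 1*4512 = 168 - 4512 = -4344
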